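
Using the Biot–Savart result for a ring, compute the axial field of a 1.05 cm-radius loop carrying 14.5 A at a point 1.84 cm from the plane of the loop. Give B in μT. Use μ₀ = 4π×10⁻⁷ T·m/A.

On the axis of a circular loop, B = μ₀IR² / [2(R²+z²)^(3/2)].
R² + z² = (0.0105)² + (0.0184)² = 0.0004488 m², and (R²+z²)^(3/2) = 9.51×10⁻⁶ m³.
B = (4π×10⁻⁷ × 14.5 × 0.0001103) / (2 × 9.51×10⁻⁶) = 1.06×10⁻⁴ T.

B ≈ 106 μT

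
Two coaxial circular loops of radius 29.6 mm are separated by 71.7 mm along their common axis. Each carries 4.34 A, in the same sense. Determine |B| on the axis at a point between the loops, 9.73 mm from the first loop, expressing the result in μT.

B ≈ 86.4 μT

Each loop contributes B = μ₀IR²/[2(R²+z²)^(3/2)] on the axis, with z measured from that loop.
Loop 1 (z = 0.00973 m): B₁ = 7.90×10⁻⁵ T. Loop 2 (z = 0.06197 m): B₂ = 7.38×10⁻⁶ T.
The fields add: B = B₁ + B₂ = 8.64×10⁻⁵ T.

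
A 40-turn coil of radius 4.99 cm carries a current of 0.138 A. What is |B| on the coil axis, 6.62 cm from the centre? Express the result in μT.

B ≈ 15.2 μT

For an N-turn flat coil, B = Nμ₀IR²/[2(R²+z²)^(3/2)] with R = 0.0499 m, z = 0.0662 m.
B = 40 × 3.79×10⁻⁷ T = 1.52×10⁻⁵ T.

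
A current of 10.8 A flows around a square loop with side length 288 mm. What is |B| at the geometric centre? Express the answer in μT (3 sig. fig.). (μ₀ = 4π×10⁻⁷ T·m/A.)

Each side is a finite straight segment at perpendicular distance d = a/(2 tan(π/4)) = 0.144 m from the centre, with end-angles ±π/4.
One side contributes B₁ = (μ₀I/4πd)·2 sin(π/4) = 1.06×10⁻⁵ T.
All 4 sides add in the same direction: B = 4 × 1.06×10⁻⁵ = 4.24×10⁻⁵ T.

B ≈ 42.4 μT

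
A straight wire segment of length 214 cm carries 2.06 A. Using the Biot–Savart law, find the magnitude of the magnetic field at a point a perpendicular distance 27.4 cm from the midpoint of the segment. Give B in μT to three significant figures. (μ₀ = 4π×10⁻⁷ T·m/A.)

For a finite straight segment, B = (μ₀I/4πd)(sinθ₁ + sinθ₂), where θ₁, θ₂ are the angles from the perpendicular to each end.
The perpendicular from the point meets the wire at its midpoint, so each end is L/2 = 1.07 m away along the wire.
sinθ₁ = 1.07/√(1.07²+0.274²) = 0.9687; sinθ₂ = 1.07/√(1.07²+0.274²) = 0.9687.
B = (4π×10⁻⁷ × 2.06) / (4π × 0.274) × (0.9687 + 0.9687) = 1.46×10⁻⁶ T.

B ≈ 1.46 μT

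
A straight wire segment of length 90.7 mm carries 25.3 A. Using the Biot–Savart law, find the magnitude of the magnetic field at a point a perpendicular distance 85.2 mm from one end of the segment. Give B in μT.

B ≈ 21.6 μT

For a finite straight segment, B = (μ₀I/4πd)(sinθ₁ + sinθ₂), where θ₁, θ₂ are the angles from the perpendicular to each end.
The perpendicular foot is at one end, so the two end-offsets along the wire are 0 and L = 0.0907 m.
sinθ₁ = 0/√(0²+0.0852²) = 0.0000; sinθ₂ = 0.0907/√(0.0907²+0.0852²) = 0.7289.
B = (4π×10⁻⁷ × 25.3) / (4π × 0.0852) × (0.0000 + 0.7289) = 2.16×10⁻⁵ T.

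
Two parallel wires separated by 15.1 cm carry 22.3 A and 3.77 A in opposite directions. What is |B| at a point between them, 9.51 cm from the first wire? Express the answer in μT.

B ≈ 60.4 μT

Each long wire gives B = μ₀I/(2πd). Distances are d₁ = 0.0951 m and d₂ = 0.0559 m.
B₁ = 4.69×10⁻⁵ T, B₂ = 1.35×10⁻⁵ T.
Between antiparallel currents both contributions point the same way, so they add. B = B₁ + B₂ = 4.69×10⁻⁵ + 1.35×10⁻⁵ = 6.04×10⁻⁵ T.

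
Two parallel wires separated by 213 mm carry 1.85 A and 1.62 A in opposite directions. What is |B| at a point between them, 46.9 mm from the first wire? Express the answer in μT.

B ≈ 9.84 μT

Each long wire gives B = μ₀I/(2πd). Distances are d₁ = 0.0469 m and d₂ = 0.1661 m.
B₁ = 7.89×10⁻⁶ T, B₂ = 1.95×10⁻⁶ T.
Between antiparallel currents both contributions point the same way, so they add. B = B₁ + B₂ = 7.89×10⁻⁶ + 1.95×10⁻⁶ = 9.84×10⁻⁶ T.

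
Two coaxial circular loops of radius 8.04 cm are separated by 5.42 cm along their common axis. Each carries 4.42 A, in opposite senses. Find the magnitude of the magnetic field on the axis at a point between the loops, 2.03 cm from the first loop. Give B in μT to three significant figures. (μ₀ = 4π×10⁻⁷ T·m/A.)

B ≈ 4.46 μT

Each loop contributes B = μ₀IR²/[2(R²+z²)^(3/2)] on the axis, with z measured from that loop.
Loop 1 (z = 0.0203 m): B₁ = 3.15×10⁻⁵ T. Loop 2 (z = 0.0339 m): B₂ = 2.70×10⁻⁵ T.
The fields oppose: B = |B₁ − B₂| = 4.46×10⁻⁶ T.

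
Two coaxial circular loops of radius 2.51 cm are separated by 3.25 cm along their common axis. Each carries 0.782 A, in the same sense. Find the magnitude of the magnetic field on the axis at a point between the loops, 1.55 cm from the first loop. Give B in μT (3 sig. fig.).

Each loop contributes B = μ₀IR²/[2(R²+z²)^(3/2)] on the axis, with z measured from that loop.
Loop 1 (z = 0.0155 m): B₁ = 1.21×10⁻⁵ T. Loop 2 (z = 0.017 m): B₂ = 1.11×10⁻⁵ T.
The fields add: B = B₁ + B₂ = 2.32×10⁻⁵ T.

B ≈ 23.2 μT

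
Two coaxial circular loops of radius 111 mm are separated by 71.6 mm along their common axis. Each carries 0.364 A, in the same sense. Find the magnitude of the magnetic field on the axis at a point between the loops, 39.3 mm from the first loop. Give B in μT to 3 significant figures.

Each loop contributes B = μ₀IR²/[2(R²+z²)^(3/2)] on the axis, with z measured from that loop.
Loop 1 (z = 0.0393 m): B₁ = 1.73×10⁻⁶ T. Loop 2 (z = 0.0323 m): B₂ = 1.82×10⁻⁶ T.
The fields add: B = B₁ + B₂ = 3.55×10⁻⁶ T.

B ≈ 3.55 μT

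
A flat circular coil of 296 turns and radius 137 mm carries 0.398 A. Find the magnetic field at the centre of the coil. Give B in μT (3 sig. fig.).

B ≈ 540 μT

For an N-turn flat coil, B = Nμ₀I/(2R) with R = 0.137 m.
B = 296 × 1.83×10⁻⁶ T = 5.40×10⁻⁴ T.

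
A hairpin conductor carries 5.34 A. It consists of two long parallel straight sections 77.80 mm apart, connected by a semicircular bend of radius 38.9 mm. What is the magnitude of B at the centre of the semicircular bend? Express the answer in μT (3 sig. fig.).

The semicircular arc contributes B_arc = μ₀I·π/(4πR) = μ₀I/(4R) = 4.31×10⁻⁵ T.
Each semi-infinite lead is at perpendicular distance R = 0.0389 m from the centre, with the perpendicular foot at its near end, so it contributes μ₀I/(4πR); both point the same way, together 2.75×10⁻⁵ T.
Arc and leads all point the same direction: B = 4.31×10⁻⁵ + 2.75×10⁻⁵ = 7.06×10⁻⁵ T.

B ≈ 70.6 μT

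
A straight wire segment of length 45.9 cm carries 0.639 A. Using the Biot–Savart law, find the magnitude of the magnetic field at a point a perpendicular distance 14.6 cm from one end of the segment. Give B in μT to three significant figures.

For a finite straight segment, B = (μ₀I/4πd)(sinθ₁ + sinθ₂), where θ₁, θ₂ are the angles from the perpendicular to each end.
The perpendicular foot is at one end, so the two end-offsets along the wire are 0 and L = 0.459 m.
sinθ₁ = 0/√(0²+0.146²) = 0.0000; sinθ₂ = 0.459/√(0.459²+0.146²) = 0.9530.
B = (4π×10⁻⁷ × 0.639) / (4π × 0.146) × (0.0000 + 0.9530) = 4.17×10⁻⁷ T.

B ≈ 0.417 μT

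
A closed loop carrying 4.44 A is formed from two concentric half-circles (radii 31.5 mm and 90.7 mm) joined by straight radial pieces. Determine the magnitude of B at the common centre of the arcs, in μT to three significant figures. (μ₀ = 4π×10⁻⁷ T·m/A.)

B ≈ 28.9 μT

The radial connectors point toward the centre, so dl × r̂ = 0 and they contribute nothing.
Each semicircle gives μ₀I/(4R): inner arc 4.43×10⁻⁵ T, outer arc 1.54×10⁻⁵ T.
The two arcs carry current in opposite angular senses, so their fields oppose: B = |4.43×10⁻⁵ − 1.54×10⁻⁵| = 2.89×10⁻⁵ T.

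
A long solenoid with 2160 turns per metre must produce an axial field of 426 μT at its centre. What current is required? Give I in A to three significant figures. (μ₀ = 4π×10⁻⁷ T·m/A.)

I ≈ 0.157 A

Inside a long solenoid B = μ₀nI with n = 2160 m⁻¹, so I = B/(μ₀n).
I = 4.26×10⁻⁴ / (4π×10⁻⁷ × 2160) = 0.157 A.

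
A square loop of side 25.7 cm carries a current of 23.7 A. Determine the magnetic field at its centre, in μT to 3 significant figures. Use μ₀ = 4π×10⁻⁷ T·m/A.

B ≈ 104 μT

Each side is a finite straight segment at perpendicular distance d = a/(2 tan(π/4)) = 0.1285 m from the centre, with end-angles ±π/4.
One side contributes B₁ = (μ₀I/4πd)·2 sin(π/4) = 2.61×10⁻⁵ T.
All 4 sides add in the same direction: B = 4 × 2.61×10⁻⁵ = 1.04×10⁻⁴ T.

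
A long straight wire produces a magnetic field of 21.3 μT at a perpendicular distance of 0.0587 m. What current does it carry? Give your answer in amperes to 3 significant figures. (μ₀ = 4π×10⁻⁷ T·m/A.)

I ≈ 6.25 A

For a long straight wire B = μ₀I/(2πd), so I = 2πdB/μ₀.
I = 2π × 0.0587 × 2.13×10⁻⁵ / (4π×10⁻⁷) = 6.25 A.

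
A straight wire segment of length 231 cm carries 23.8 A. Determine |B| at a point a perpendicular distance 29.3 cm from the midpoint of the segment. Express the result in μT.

For a finite straight segment, B = (μ₀I/4πd)(sinθ₁ + sinθ₂), where θ₁, θ₂ are the angles from the perpendicular to each end.
The perpendicular from the point meets the wire at its midpoint, so each end is L/2 = 1.155 m away along the wire.
sinθ₁ = 1.155/√(1.155²+0.293²) = 0.9693; sinθ₂ = 1.155/√(1.155²+0.293²) = 0.9693.
B = (4π×10⁻⁷ × 23.8) / (4π × 0.293) × (0.9693 + 0.9693) = 1.57×10⁻⁵ T.

B ≈ 15.7 μT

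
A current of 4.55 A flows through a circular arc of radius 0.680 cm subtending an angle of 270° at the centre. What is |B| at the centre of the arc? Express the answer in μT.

B ≈ 315 μT

The Biot–Savart field of a circular arc at its centre is B = μ₀Iφ/(4πR), with φ = 4.712 rad.
B = (4π×10⁻⁷ × 4.55 × 4.712) / (4π × 0.0068) = 3.15×10⁻⁴ T.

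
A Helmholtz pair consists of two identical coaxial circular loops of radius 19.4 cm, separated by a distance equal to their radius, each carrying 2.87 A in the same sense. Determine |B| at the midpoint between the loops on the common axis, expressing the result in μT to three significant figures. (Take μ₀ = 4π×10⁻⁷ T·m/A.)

B ≈ 13.3 μT

Each loop contributes B = μ₀IR²/[2(R²+z²)^(3/2)] on the axis, with z measured from that loop.
Loop 1 (z = 0.097 m): B₁ = 6.65×10⁻⁶ T. Loop 2 (z = 0.097 m): B₂ = 6.65×10⁻⁶ T.
The fields add: B = B₁ + B₂ = 1.33×10⁻⁵ T.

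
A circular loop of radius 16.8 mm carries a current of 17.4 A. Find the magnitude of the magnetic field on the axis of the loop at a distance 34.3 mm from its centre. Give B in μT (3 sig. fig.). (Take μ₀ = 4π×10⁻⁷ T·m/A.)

B ≈ 55.4 μT

On the axis of a circular loop, B = μ₀IR² / [2(R²+z²)^(3/2)].
R² + z² = (0.0168)² + (0.0343)² = 0.001459 m², and (R²+z²)^(3/2) = 5.57×10⁻⁵ m³.
B = (4π×10⁻⁷ × 17.4 × 0.0002822) / (2 × 5.57×10⁻⁵) = 5.54×10⁻⁵ T.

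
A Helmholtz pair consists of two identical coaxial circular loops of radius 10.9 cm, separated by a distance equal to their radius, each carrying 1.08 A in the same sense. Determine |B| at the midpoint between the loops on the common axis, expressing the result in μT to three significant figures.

Each loop contributes B = μ₀IR²/[2(R²+z²)^(3/2)] on the axis, with z measured from that loop.
Loop 1 (z = 0.0545 m): B₁ = 4.45×10⁻⁶ T. Loop 2 (z = 0.0545 m): B₂ = 4.45×10⁻⁶ T.
The fields add: B = B₁ + B₂ = 8.91×10⁻⁶ T.

B ≈ 8.91 μT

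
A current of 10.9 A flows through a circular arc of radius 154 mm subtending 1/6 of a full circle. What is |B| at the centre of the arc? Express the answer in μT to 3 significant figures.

The Biot–Savart field of a circular arc at its centre is B = μ₀Iφ/(4πR), with φ = 1.047 rad.
B = (4π×10⁻⁷ × 10.9 × 1.047) / (4π × 0.154) = 7.41×10⁻⁶ T.

B ≈ 7.41 μT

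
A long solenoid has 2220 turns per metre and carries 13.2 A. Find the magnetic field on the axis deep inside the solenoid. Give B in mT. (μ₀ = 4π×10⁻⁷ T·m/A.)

B ≈ 36.8 mT

Inside a long solenoid, B = μ₀nI with n = 2220 turns/m.
B = 4π×10⁻⁷ × 2220 × 13.2 = 3.68×10⁻² T.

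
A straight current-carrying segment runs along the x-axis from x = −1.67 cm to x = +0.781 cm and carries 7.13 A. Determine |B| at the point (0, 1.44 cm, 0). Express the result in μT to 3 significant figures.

For a finite straight segment, B = (μ₀I/4πd)(sinθ₁ + sinθ₂), where θ₁, θ₂ are the angles from the perpendicular to each end.
The perpendicular distance is d = 0.0144 m; the end-offsets along the wire are a = 0.0167 m and b = 0.00781 m.
sinθ₁ = 0.0167/√(0.0167²+0.0144²) = 0.7573; sinθ₂ = 0.00781/√(0.00781²+0.0144²) = 0.4768.
B = (4π×10⁻⁷ × 7.13) / (4π × 0.0144) × (0.7573 + 0.4768) = 6.11×10⁻⁵ T.

B ≈ 61.1 μT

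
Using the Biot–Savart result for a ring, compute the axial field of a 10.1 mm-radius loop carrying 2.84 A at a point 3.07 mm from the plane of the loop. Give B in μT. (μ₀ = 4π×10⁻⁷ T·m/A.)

B ≈ 155 μT

On the axis of a circular loop, B = μ₀IR² / [2(R²+z²)^(3/2)].
R² + z² = (0.0101)² + (0.00307)² = 0.0001114 m², and (R²+z²)^(3/2) = 1.18×10⁻⁶ m³.
B = (4π×10⁻⁷ × 2.84 × 0.000102) / (2 × 1.18×10⁻⁶) = 1.55×10⁻⁴ T.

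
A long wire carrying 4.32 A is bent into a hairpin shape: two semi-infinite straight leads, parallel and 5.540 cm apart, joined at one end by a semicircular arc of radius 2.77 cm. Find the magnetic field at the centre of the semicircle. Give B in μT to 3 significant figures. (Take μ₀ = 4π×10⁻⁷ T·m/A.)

B ≈ 80.2 μT

The semicircular arc contributes B_arc = μ₀I·π/(4πR) = μ₀I/(4R) = 4.90×10⁻⁵ T.
Each semi-infinite lead is at perpendicular distance R = 0.0277 m from the centre, with the perpendicular foot at its near end, so it contributes μ₀I/(4πR); both point the same way, together 3.12×10⁻⁵ T.
Arc and leads all point the same direction: B = 4.90×10⁻⁵ + 3.12×10⁻⁵ = 8.02×10⁻⁵ T.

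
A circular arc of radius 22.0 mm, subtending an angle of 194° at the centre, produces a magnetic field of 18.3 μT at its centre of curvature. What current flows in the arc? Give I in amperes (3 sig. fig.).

For a circular arc, B = μ₀Iφ/(4πR) with φ in radians; here φ = 3.386 rad.
So I = 4πRB/(μ₀φ) = 4π × 0.022 × 1.83×10⁻⁵ / (4π×10⁻⁷ × 3.386) = 1.19 A.

I ≈ 1.19 A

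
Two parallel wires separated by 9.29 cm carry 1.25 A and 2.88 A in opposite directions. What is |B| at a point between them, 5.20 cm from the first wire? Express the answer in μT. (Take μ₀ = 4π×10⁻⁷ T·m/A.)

B ≈ 18.9 μT

Each long wire gives B = μ₀I/(2πd). Distances are d₁ = 0.052 m and d₂ = 0.0409 m.
B₁ = 4.81×10⁻⁶ T, B₂ = 1.41×10⁻⁵ T.
Between antiparallel currents both contributions point the same way, so they add. B = B₁ + B₂ = 4.81×10⁻⁶ + 1.41×10⁻⁵ = 1.89×10⁻⁵ T.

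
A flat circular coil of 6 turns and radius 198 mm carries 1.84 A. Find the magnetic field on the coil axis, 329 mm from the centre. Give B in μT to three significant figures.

B ≈ 4.80 μT

For an N-turn flat coil, B = Nμ₀IR²/[2(R²+z²)^(3/2)] with R = 0.198 m, z = 0.329 m.
B = 6 × 8.01×10⁻⁷ T = 4.80×10⁻⁶ T.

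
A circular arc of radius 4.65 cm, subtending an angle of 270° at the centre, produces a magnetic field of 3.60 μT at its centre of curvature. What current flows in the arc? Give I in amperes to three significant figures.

For a circular arc, B = μ₀Iφ/(4πR) with φ in radians; here φ = 4.712 rad.
So I = 4πRB/(μ₀φ) = 4π × 0.0465 × 3.60×10⁻⁶ / (4π×10⁻⁷ × 4.712) = 0.355 A.

I ≈ 0.355 A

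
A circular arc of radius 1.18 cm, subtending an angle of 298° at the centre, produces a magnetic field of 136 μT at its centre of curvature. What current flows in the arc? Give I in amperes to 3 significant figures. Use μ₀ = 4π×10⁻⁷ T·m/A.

For a circular arc, B = μ₀Iφ/(4πR) with φ in radians; here φ = 5.201 rad.
So I = 4πRB/(μ₀φ) = 4π × 0.0118 × 1.36×10⁻⁴ / (4π×10⁻⁷ × 5.201) = 3.09 A.

I ≈ 3.09 A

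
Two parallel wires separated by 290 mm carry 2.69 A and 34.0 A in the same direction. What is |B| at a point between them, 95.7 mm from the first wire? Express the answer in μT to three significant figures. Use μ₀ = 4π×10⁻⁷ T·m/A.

Each long wire gives B = μ₀I/(2πd). Distances are d₁ = 0.0957 m and d₂ = 0.1943 m.
B₁ = 5.62×10⁻⁶ T, B₂ = 3.50×10⁻⁵ T.
Between parallel currents the two contributions point in opposite directions, so they subtract. B = |B₁ − B₂| = |5.62×10⁻⁶ − 3.50×10⁻⁵| = 2.94×10⁻⁵ T.

B ≈ 29.4 μT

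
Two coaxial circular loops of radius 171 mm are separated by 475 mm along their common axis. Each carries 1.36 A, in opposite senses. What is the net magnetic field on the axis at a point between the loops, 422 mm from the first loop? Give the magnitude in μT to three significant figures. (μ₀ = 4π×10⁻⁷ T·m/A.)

Each loop contributes B = μ₀IR²/[2(R²+z²)^(3/2)] on the axis, with z measured from that loop.
Loop 1 (z = 0.422 m): B₁ = 2.65×10⁻⁷ T. Loop 2 (z = 0.053 m): B₂ = 4.35×10⁻⁶ T.
The fields oppose: B = |B₁ − B₂| = 4.09×10⁻⁶ T.

B ≈ 4.09 μT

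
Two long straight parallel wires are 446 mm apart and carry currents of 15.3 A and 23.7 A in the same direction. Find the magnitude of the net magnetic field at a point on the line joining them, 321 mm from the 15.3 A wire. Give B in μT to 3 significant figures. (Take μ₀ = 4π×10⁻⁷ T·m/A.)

B ≈ 28.4 μT

Each long wire gives B = μ₀I/(2πd). Distances are d₁ = 0.321 m and d₂ = 0.125 m.
B₁ = 9.53×10⁻⁶ T, B₂ = 3.79×10⁻⁵ T.
Between parallel currents the two contributions point in opposite directions, so they subtract. B = |B₁ − B₂| = |9.53×10⁻⁶ − 3.79×10⁻⁵| = 2.84×10⁻⁵ T.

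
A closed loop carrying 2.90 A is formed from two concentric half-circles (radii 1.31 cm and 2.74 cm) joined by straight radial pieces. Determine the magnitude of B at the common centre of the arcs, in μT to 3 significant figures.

B ≈ 36.3 μT

The radial connectors point toward the centre, so dl × r̂ = 0 and they contribute nothing.
Each semicircle gives μ₀I/(4R): inner arc 6.95×10⁻⁵ T, outer arc 3.33×10⁻⁵ T.
The two arcs carry current in opposite angular senses, so their fields oppose: B = |6.95×10⁻⁵ − 3.33×10⁻⁵| = 3.63×10⁻⁵ T.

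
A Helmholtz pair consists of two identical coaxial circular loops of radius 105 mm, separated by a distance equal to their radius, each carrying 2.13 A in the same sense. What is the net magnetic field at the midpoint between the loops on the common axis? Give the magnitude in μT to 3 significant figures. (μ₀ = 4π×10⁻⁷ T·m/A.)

Each loop contributes B = μ₀IR²/[2(R²+z²)^(3/2)] on the axis, with z measured from that loop.
Loop 1 (z = 0.0525 m): B₁ = 9.12×10⁻⁶ T. Loop 2 (z = 0.0525 m): B₂ = 9.12×10⁻⁶ T.
The fields add: B = B₁ + B₂ = 1.82×10⁻⁵ T.

B ≈ 18.2 μT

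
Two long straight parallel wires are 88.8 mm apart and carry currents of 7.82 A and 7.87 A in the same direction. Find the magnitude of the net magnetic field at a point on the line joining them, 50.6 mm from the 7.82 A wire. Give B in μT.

Each long wire gives B = μ₀I/(2πd). Distances are d₁ = 0.0506 m and d₂ = 0.0382 m.
B₁ = 3.09×10⁻⁵ T, B₂ = 4.12×10⁻⁵ T.
Between parallel currents the two contributions point in opposite directions, so they subtract. B = |B₁ − B₂| = |3.09×10⁻⁵ − 4.12×10⁻⁵| = 1.03×10⁻⁵ T.

B ≈ 10.3 μT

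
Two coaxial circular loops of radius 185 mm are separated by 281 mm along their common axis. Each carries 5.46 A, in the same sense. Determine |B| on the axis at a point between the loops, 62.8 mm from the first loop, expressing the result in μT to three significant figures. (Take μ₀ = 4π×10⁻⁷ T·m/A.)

Each loop contributes B = μ₀IR²/[2(R²+z²)^(3/2)] on the axis, with z measured from that loop.
Loop 1 (z = 0.0628 m): B₁ = 1.57×10⁻⁵ T. Loop 2 (z = 0.2182 m): B₂ = 5.02×10⁻⁶ T.
The fields add: B = B₁ + B₂ = 2.08×10⁻⁵ T.

B ≈ 20.8 μT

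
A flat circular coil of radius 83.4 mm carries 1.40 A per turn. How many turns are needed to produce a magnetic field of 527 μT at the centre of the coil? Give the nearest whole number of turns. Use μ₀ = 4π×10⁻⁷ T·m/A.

N = 50

For an N-turn coil, B = Nμ₀I/(2R). A single turn gives B₁ = 1.05×10⁻⁵ T with R = 0.0834 m.
N = B/B₁ = 5.27×10⁻⁴ / 1.05×10⁻⁵ = 49.97.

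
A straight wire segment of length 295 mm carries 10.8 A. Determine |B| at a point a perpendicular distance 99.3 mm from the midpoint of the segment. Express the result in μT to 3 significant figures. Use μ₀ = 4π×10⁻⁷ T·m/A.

For a finite straight segment, B = (μ₀I/4πd)(sinθ₁ + sinθ₂), where θ₁, θ₂ are the angles from the perpendicular to each end.
The perpendicular from the point meets the wire at its midpoint, so each end is L/2 = 0.1475 m away along the wire.
sinθ₁ = 0.1475/√(0.1475²+0.0993²) = 0.8295; sinθ₂ = 0.1475/√(0.1475²+0.0993²) = 0.8295.
B = (4π×10⁻⁷ × 10.8) / (4π × 0.0993) × (0.8295 + 0.8295) = 1.80×10⁻⁵ T.

B ≈ 18.0 μT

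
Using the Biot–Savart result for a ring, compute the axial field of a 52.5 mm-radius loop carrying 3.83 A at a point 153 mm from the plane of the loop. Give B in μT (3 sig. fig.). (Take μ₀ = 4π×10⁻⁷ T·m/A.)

B ≈ 1.57 μT

On the axis of a circular loop, B = μ₀IR² / [2(R²+z²)^(3/2)].
R² + z² = (0.0525)² + (0.153)² = 0.02617 m², and (R²+z²)^(3/2) = 4.23×10⁻³ m³.
B = (4π×10⁻⁷ × 3.83 × 0.002756) / (2 × 4.23×10⁻³) = 1.57×10⁻⁶ T.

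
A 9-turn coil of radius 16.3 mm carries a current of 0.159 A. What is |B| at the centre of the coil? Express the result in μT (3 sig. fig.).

B ≈ 55.2 μT

For an N-turn flat coil, B = Nμ₀I/(2R) with R = 0.0163 m.
B = 9 × 6.13×10⁻⁶ T = 5.52×10⁻⁵ T.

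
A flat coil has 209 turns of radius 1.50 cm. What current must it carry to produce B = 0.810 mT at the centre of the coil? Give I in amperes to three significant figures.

I ≈ 0.0925 A

For an N-turn coil, B = Nμ₀I/(2R) with R = 0.015 m, so I = 2RB/(Nμ₀) = 2 × 0.015 × 8.10×10⁻⁴ / (209 × 4π×10⁻⁷) = 9.25×10⁻² A.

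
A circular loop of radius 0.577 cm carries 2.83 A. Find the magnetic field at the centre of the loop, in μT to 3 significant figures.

B ≈ 308 μT

At the centre of a circular loop the Biot–Savart law gives B = μ₀I/(2R).
B = (4π×10⁻⁷ × 2.83) / (2 × 0.00577) = 3.08×10⁻⁴ T.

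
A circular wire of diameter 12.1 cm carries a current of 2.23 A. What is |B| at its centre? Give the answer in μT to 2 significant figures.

B ≈ 23 μT

At the centre of a circular loop the Biot–Savart law gives B = μ₀I/(2R) (so R = 0.0605 m).
B = (4π×10⁻⁷ × 2.23) / (2 × 0.0605) = 2.32×10⁻⁵ T.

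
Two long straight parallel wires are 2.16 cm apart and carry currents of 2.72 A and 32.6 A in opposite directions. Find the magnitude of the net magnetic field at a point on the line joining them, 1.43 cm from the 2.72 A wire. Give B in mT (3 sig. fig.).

Each long wire gives B = μ₀I/(2πd). Distances are d₁ = 0.0143 m and d₂ = 0.0073 m.
B₁ = 3.80×10⁻⁵ T, B₂ = 8.93×10⁻⁴ T.
Between antiparallel currents both contributions point the same way, so they add. B = B₁ + B₂ = 3.80×10⁻⁵ + 8.93×10⁻⁴ = 9.31×10⁻⁴ T.

B ≈ 0.931 mT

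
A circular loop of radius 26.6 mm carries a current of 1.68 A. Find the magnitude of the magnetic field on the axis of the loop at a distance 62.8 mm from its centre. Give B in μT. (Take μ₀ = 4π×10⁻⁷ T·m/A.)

B ≈ 2.35 μT

On the axis of a circular loop, B = μ₀IR² / [2(R²+z²)^(3/2)].
R² + z² = (0.0266)² + (0.0628)² = 0.004651 m², and (R²+z²)^(3/2) = 3.17×10⁻⁴ m³.
B = (4π×10⁻⁷ × 1.68 × 0.0007076) / (2 × 3.17×10⁻⁴) = 2.35×10⁻⁶ T.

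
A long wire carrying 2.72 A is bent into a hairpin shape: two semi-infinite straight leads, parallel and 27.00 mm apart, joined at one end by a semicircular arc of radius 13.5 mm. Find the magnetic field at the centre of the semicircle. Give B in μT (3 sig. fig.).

The semicircular arc contributes B_arc = μ₀I·π/(4πR) = μ₀I/(4R) = 6.33×10⁻⁵ T.
Each semi-infinite lead is at perpendicular distance R = 0.0135 m from the centre, with the perpendicular foot at its near end, so it contributes μ₀I/(4πR); both point the same way, together 4.03×10⁻⁵ T.
Arc and leads all point the same direction: B = 6.33×10⁻⁵ + 4.03×10⁻⁵ = 1.04×10⁻⁴ T.

B ≈ 104 μT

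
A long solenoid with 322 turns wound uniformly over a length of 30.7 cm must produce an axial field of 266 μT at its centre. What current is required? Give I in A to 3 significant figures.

Inside a long solenoid B = μ₀nI with n = 1049 m⁻¹, so I = B/(μ₀n).
I = 2.66×10⁻⁴ / (4π×10⁻⁷ × 1049) = 0.202 A.

I ≈ 0.202 A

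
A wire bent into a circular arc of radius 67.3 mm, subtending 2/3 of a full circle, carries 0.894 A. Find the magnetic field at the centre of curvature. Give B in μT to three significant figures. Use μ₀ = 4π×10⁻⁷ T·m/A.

The Biot–Savart field of a circular arc at its centre is B = μ₀Iφ/(4πR), with φ = 4.189 rad.
B = (4π×10⁻⁷ × 0.894 × 4.189) / (4π × 0.0673) = 5.56×10⁻⁶ T.

B ≈ 5.56 μT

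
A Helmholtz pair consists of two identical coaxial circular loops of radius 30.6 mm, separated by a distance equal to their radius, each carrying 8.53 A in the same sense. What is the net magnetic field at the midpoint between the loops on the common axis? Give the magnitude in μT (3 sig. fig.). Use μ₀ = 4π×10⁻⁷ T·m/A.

B ≈ 251 μT

Each loop contributes B = μ₀IR²/[2(R²+z²)^(3/2)] on the axis, with z measured from that loop.
Loop 1 (z = 0.0153 m): B₁ = 1.25×10⁻⁴ T. Loop 2 (z = 0.0153 m): B₂ = 1.25×10⁻⁴ T.
The fields add: B = B₁ + B₂ = 2.51×10⁻⁴ T.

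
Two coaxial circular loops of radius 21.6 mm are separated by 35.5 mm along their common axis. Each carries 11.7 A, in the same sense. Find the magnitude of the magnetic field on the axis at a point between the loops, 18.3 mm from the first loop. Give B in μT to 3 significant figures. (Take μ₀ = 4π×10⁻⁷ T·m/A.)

Each loop contributes B = μ₀IR²/[2(R²+z²)^(3/2)] on the axis, with z measured from that loop.
Loop 1 (z = 0.0183 m): B₁ = 1.51×10⁻⁴ T. Loop 2 (z = 0.0172 m): B₂ = 1.63×10⁻⁴ T.
The fields add: B = B₁ + B₂ = 3.14×10⁻⁴ T.

B ≈ 314 μT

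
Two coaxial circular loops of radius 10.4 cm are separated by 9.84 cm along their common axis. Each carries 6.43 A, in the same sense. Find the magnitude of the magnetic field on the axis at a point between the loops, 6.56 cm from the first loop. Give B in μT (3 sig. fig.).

Each loop contributes B = μ₀IR²/[2(R²+z²)^(3/2)] on the axis, with z measured from that loop.
Loop 1 (z = 0.0656 m): B₁ = 2.35×10⁻⁵ T. Loop 2 (z = 0.0328 m): B₂ = 3.37×10⁻⁵ T.
The fields add: B = B₁ + B₂ = 5.72×10⁻⁵ T.

B ≈ 57.2 μT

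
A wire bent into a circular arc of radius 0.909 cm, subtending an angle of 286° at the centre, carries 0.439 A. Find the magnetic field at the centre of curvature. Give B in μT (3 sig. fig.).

The Biot–Savart field of a circular arc at its centre is B = μ₀Iφ/(4πR), with φ = 4.992 rad.
B = (4π×10⁻⁷ × 0.439 × 4.992) / (4π × 0.00909) = 2.41×10⁻⁵ T.

B ≈ 24.1 μT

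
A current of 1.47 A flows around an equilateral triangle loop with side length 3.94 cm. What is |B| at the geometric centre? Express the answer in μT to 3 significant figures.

B ≈ 67.2 μT

Each side is a finite straight segment at perpendicular distance d = a/(2 tan(π/3)) = 0.01137 m from the centre, with end-angles ±π/3.
One side contributes B₁ = (μ₀I/4πd)·2 sin(π/3) = 2.24×10⁻⁵ T.
All 3 sides add in the same direction: B = 3 × 2.24×10⁻⁵ = 6.72×10⁻⁵ T.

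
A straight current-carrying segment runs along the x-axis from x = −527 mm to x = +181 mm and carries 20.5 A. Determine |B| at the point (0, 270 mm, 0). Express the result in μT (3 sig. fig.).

For a finite straight segment, B = (μ₀I/4πd)(sinθ₁ + sinθ₂), where θ₁, θ₂ are the angles from the perpendicular to each end.
The perpendicular distance is d = 0.27 m; the end-offsets along the wire are a = 0.527 m and b = 0.181 m.
sinθ₁ = 0.527/√(0.527²+0.27²) = 0.8900; sinθ₂ = 0.181/√(0.181²+0.27²) = 0.5568.
B = (4π×10⁻⁷ × 20.5) / (4π × 0.27) × (0.8900 + 0.5568) = 1.10×10⁻⁵ T.

B ≈ 11.0 μT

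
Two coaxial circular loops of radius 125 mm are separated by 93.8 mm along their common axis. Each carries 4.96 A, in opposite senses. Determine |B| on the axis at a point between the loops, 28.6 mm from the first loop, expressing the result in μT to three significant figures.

Each loop contributes B = μ₀IR²/[2(R²+z²)^(3/2)] on the axis, with z measured from that loop.
Loop 1 (z = 0.0286 m): B₁ = 2.31×10⁻⁵ T. Loop 2 (z = 0.0652 m): B₂ = 1.74×10⁻⁵ T.
The fields oppose: B = |B₁ − B₂| = 5.72×10⁻⁶ T.

B ≈ 5.72 μT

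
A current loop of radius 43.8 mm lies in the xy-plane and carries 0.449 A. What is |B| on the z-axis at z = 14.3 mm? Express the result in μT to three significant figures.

B ≈ 5.53 μT

On the axis of a circular loop, B = μ₀IR² / [2(R²+z²)^(3/2)].
R² + z² = (0.0438)² + (0.0143)² = 0.002123 m², and (R²+z²)^(3/2) = 9.78×10⁻⁵ m³.
B = (4π×10⁻⁷ × 0.449 × 0.001918) / (2 × 9.78×10⁻⁵) = 5.53×10⁻⁶ T.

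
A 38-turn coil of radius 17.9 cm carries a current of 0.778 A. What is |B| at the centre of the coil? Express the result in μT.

For an N-turn flat coil, B = Nμ₀I/(2R) with R = 0.179 m.
B = 38 × 2.73×10⁻⁶ T = 1.04×10⁻⁴ T.

B ≈ 104 μT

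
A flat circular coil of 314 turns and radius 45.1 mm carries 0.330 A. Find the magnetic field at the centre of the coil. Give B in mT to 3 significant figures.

For an N-turn flat coil, B = Nμ₀I/(2R) with R = 0.0451 m.
B = 314 × 4.60×10⁻⁶ T = 1.44×10⁻³ T.

B ≈ 1.44 mT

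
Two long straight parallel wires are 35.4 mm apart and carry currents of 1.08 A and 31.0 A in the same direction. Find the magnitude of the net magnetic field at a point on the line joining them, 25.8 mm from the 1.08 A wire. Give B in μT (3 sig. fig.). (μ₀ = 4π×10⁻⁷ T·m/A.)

Each long wire gives B = μ₀I/(2πd). Distances are d₁ = 0.0258 m and d₂ = 0.0096 m.
B₁ = 8.37×10⁻⁶ T, B₂ = 6.46×10⁻⁴ T.
Between parallel currents the two contributions point in opposite directions, so they subtract. B = |B₁ − B₂| = |8.37×10⁻⁶ − 6.46×10⁻⁴| = 6.37×10⁻⁴ T.

B ≈ 637 μT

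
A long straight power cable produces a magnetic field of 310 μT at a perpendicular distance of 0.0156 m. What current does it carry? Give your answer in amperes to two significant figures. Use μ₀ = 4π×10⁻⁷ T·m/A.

For a long straight wire B = μ₀I/(2πd), so I = 2πdB/μ₀.
I = 2π × 0.0156 × 3.10×10⁻⁴ / (4π×10⁻⁷) = 24.2 A.

I ≈ 24 A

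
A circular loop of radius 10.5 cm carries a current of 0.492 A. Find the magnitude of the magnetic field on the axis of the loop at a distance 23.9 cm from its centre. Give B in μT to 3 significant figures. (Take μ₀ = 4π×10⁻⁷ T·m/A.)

On the axis of a circular loop, B = μ₀IR² / [2(R²+z²)^(3/2)].
R² + z² = (0.105)² + (0.239)² = 0.06815 m², and (R²+z²)^(3/2) = 1.78×10⁻² m³.
B = (4π×10⁻⁷ × 0.492 × 0.01102) / (2 × 1.78×10⁻²) = 1.92×10⁻⁷ T.

B ≈ 0.192 μT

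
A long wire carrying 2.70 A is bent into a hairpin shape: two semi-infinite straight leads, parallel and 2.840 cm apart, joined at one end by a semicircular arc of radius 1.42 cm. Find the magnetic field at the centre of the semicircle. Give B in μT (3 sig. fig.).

B ≈ 97.8 μT

The semicircular arc contributes B_arc = μ₀I·π/(4πR) = μ₀I/(4R) = 5.97×10⁻⁵ T.
Each semi-infinite lead is at perpendicular distance R = 0.0142 m from the centre, with the perpendicular foot at its near end, so it contributes μ₀I/(4πR); both point the same way, together 3.80×10⁻⁵ T.
Arc and leads all point the same direction: B = 5.97×10⁻⁵ + 3.80×10⁻⁵ = 9.78×10⁻⁵ T.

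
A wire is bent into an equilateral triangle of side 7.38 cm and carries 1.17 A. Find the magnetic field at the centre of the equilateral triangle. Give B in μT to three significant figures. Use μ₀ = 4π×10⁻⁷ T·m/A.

Each side is a finite straight segment at perpendicular distance d = a/(2 tan(π/3)) = 0.0213 m from the centre, with end-angles ±π/3.
One side contributes B₁ = (μ₀I/4πd)·2 sin(π/3) = 9.51×10⁻⁶ T.
All 3 sides add in the same direction: B = 3 × 9.51×10⁻⁶ = 2.85×10⁻⁵ T.

B ≈ 28.5 μT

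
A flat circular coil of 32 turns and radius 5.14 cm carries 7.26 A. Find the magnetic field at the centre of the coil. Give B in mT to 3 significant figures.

For an N-turn flat coil, B = Nμ₀I/(2R) with R = 0.0514 m.
B = 32 × 8.87×10⁻⁵ T = 2.84×10⁻³ T.

B ≈ 2.84 mT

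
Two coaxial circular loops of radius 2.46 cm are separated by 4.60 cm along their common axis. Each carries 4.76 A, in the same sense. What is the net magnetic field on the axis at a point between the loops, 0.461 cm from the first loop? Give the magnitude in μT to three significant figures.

Each loop contributes B = μ₀IR²/[2(R²+z²)^(3/2)] on the axis, with z measured from that loop.
Loop 1 (z = 0.00461 m): B₁ = 1.15×10⁻⁴ T. Loop 2 (z = 0.04139 m): B₂ = 1.62×10⁻⁵ T.
The fields add: B = B₁ + B₂ = 1.32×10⁻⁴ T.

B ≈ 132 μT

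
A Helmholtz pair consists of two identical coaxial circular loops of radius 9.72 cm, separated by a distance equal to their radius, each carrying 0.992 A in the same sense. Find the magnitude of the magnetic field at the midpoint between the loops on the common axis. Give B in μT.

B ≈ 9.18 μT

Each loop contributes B = μ₀IR²/[2(R²+z²)^(3/2)] on the axis, with z measured from that loop.
Loop 1 (z = 0.0486 m): B₁ = 4.59×10⁻⁶ T. Loop 2 (z = 0.0486 m): B₂ = 4.59×10⁻⁶ T.
The fields add: B = B₁ + B₂ = 9.18×10⁻⁶ T.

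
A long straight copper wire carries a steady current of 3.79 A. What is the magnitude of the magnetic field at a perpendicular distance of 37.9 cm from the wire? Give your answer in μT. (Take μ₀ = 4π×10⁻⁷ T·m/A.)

B ≈ 2.00 μT

For an infinitely long straight wire, B = μ₀I/(2πd).
B = (4π×10⁻⁷ × 3.79) / (2π × 0.379) = 2.00×10⁻⁶ T.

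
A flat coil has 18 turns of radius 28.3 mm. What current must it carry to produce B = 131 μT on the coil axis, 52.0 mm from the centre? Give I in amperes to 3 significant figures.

I ≈ 3.00 A

For an N-turn coil, B = Nμ₀IR²/[2(R²+z²)^(3/2)] with R = 0.0283 m, z = 0.052 m, so I = 2B(R²+z²)^(3/2)/(Nμ₀R²) = 2 × 1.31×10⁻⁴ × 2.07×10⁻⁴ / (18 × 4π×10⁻⁷ × 0.0008009) = 3.00 A.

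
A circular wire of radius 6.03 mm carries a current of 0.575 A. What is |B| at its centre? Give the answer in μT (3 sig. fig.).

At the centre of a circular loop the Biot–Savart law gives B = μ₀I/(2R).
B = (4π×10⁻⁷ × 0.575) / (2 × 0.00603) = 5.99×10⁻⁵ T.

B ≈ 59.9 μT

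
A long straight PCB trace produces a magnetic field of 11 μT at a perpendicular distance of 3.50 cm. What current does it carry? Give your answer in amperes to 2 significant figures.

For a long straight wire B = μ₀I/(2πd), so I = 2πdB/μ₀.
I = 2π × 0.035 × 1.10×10⁻⁵ / (4π×10⁻⁷) = 1.93 A.

I ≈ 1.9 A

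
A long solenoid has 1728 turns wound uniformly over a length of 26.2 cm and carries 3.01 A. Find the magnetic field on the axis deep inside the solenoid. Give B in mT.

Inside a long solenoid, B = μ₀nI with n = 6595 turns/m.
B = 4π×10⁻⁷ × 6595 × 3.01 = 2.49×10⁻² T.

B ≈ 24.9 mT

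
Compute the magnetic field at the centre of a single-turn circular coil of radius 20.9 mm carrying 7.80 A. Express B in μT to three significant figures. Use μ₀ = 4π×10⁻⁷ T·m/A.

B ≈ 234 μT

At the centre of a circular loop the Biot–Savart law gives B = μ₀I/(2R).
B = (4π×10⁻⁷ × 7.80) / (2 × 0.0209) = 2.34×10⁻⁴ T.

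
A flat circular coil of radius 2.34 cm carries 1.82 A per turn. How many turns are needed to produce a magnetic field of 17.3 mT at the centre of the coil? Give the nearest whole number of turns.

N = 354

For an N-turn coil, B = Nμ₀I/(2R). A single turn gives B₁ = 4.89×10⁻⁵ T with R = 0.0234 m.
N = B/B₁ = 1.73×10⁻² / 4.89×10⁻⁵ = 354.01.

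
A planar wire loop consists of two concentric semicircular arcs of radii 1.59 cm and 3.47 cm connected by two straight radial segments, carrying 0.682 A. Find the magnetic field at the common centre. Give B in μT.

The radial connectors point toward the centre, so dl × r̂ = 0 and they contribute nothing.
Each semicircle gives μ₀I/(4R): inner arc 1.35×10⁻⁵ T, outer arc 6.17×10⁻⁶ T.
The two arcs carry current in opposite angular senses, so their fields oppose: B = |1.35×10⁻⁵ − 6.17×10⁻⁶| = 7.30×10⁻⁶ T.

B ≈ 7.30 μT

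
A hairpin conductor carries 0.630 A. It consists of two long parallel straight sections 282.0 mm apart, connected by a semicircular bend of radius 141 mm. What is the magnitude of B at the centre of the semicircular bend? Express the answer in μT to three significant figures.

B ≈ 2.30 μT

The semicircular arc contributes B_arc = μ₀I·π/(4πR) = μ₀I/(4R) = 1.40×10⁻⁶ T.
Each semi-infinite lead is at perpendicular distance R = 0.141 m from the centre, with the perpendicular foot at its near end, so it contributes μ₀I/(4πR); both point the same way, together 8.94×10⁻⁷ T.
Arc and leads all point the same direction: B = 1.40×10⁻⁶ + 8.94×10⁻⁷ = 2.30×10⁻⁶ T.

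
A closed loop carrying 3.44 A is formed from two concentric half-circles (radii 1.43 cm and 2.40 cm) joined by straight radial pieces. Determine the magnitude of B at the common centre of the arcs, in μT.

B ≈ 30.5 μT

The radial connectors point toward the centre, so dl × r̂ = 0 and they contribute nothing.
Each semicircle gives μ₀I/(4R): inner arc 7.56×10⁻⁵ T, outer arc 4.50×10⁻⁵ T.
The two arcs carry current in opposite angular senses, so their fields oppose: B = |7.56×10⁻⁵ − 4.50×10⁻⁵| = 3.05×10⁻⁵ T.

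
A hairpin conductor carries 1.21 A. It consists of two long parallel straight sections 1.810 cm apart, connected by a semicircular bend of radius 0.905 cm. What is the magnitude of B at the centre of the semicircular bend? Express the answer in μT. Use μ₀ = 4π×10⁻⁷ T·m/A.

The semicircular arc contributes B_arc = μ₀I·π/(4πR) = μ₀I/(4R) = 4.20×10⁻⁵ T.
Each semi-infinite lead is at perpendicular distance R = 0.00905 m from the centre, with the perpendicular foot at its near end, so it contributes μ₀I/(4πR); both point the same way, together 2.67×10⁻⁵ T.
Arc and leads all point the same direction: B = 4.20×10⁻⁵ + 2.67×10⁻⁵ = 6.87×10⁻⁵ T.

B ≈ 68.7 μT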